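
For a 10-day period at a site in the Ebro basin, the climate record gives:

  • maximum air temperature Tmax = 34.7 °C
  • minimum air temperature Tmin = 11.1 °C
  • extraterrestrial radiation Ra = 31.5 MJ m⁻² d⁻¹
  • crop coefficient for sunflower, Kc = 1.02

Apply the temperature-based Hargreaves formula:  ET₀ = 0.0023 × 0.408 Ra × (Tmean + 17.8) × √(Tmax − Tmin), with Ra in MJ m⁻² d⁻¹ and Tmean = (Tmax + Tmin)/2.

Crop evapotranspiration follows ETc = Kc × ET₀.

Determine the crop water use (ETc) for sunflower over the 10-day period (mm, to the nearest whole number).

Tmean = (34.7 + 11.1)/2 = 22.90 °C
0.408 Ra = 0.408 × 31.5 = 12.8520 mm/d equivalent
ET₀ = 0.0023 × 12.8520 × (22.90 + 17.8) × √23.6 = 0.0023 × 12.8520 × 40.70 × 4.8580 = 5.8445 mm/d
ETc = Kc × ET₀ = 1.02 × 5.8445 = 5.9614 mm/d
Over 10 days: 5.9614 × 10 = 59.614 mm

60 mm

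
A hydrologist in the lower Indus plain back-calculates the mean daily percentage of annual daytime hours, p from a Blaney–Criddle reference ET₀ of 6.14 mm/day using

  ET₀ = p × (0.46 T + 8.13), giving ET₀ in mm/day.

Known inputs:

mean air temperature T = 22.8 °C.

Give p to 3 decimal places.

p = ET₀ / (0.46 T + 8.13) = 6.14 / (0.46 × 22.8 + 8.13) = 6.14 / 18.618 = 0.3298

0.330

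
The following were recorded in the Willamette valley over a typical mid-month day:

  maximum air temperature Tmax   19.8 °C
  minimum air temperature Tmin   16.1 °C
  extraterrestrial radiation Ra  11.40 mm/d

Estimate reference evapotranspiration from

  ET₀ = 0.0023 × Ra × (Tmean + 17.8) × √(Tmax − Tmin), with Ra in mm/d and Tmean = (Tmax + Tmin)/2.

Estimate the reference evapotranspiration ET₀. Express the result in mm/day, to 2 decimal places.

1.80 mm/day

Tmean = (19.8 + 16.1)/2 = 17.95 °C
ET₀ = 0.0023 × 11.40 × (17.95 + 17.8) × √3.7 = 0.0023 × 11.40 × 35.75 × 1.9235 = 1.8030 mm/d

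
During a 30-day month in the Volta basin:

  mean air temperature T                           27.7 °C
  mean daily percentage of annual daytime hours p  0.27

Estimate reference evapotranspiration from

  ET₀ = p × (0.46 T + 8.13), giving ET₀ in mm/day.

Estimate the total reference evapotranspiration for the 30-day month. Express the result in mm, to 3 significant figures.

169 mm

ET₀ = 0.27 × (0.46 × 27.7 + 8.13) = 0.27 × 20.872 = 5.6354 mm/d
Monthly total = 5.6354 × 30 = 169.062 mm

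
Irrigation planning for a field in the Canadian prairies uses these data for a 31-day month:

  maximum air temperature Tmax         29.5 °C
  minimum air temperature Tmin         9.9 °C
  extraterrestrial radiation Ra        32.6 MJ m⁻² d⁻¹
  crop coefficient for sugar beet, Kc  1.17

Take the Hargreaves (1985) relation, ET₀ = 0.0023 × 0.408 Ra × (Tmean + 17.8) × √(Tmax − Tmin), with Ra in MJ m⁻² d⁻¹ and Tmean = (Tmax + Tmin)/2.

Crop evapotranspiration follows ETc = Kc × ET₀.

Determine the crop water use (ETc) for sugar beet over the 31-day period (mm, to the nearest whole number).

184 mm

Tmean = (29.5 + 9.9)/2 = 19.70 °C
0.408 Ra = 0.408 × 32.6 = 13.3008 mm/d equivalent
ET₀ = 0.0023 × 13.3008 × (19.70 + 17.8) × √19.6 = 0.0023 × 13.3008 × 37.50 × 4.4272 = 5.0789 mm/d
ETc = Kc × ET₀ = 1.17 × 5.0789 = 5.9423 mm/d
Over 31 days: 5.9423 × 31 = 184.211 mm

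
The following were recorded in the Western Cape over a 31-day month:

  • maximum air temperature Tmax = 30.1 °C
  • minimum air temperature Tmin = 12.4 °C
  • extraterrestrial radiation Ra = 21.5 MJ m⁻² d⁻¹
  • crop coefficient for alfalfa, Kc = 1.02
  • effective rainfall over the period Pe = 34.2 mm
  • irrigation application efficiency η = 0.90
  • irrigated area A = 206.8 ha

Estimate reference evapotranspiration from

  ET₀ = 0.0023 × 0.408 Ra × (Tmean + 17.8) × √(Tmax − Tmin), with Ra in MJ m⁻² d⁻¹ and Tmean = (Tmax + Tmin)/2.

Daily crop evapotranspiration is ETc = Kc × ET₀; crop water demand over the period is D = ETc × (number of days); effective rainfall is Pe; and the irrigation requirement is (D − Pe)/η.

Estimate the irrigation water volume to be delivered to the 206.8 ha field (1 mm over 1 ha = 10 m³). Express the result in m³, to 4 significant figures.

162200 m³

Tmean = (30.1 + 12.4)/2 = 21.25 °C
0.408 Ra = 0.408 × 21.5 = 8.7720 mm/d equivalent
ET₀ = 0.0023 × 8.7720 × (21.25 + 17.8) × √17.7 = 0.0023 × 8.7720 × 39.05 × 4.2071 = 3.3146 mm/d
ETc = Kc × ET₀ = 1.02 × 3.3146 = 3.3809 mm/d
Crop demand D = ETc × 31 d = 3.3809 × 31 = 104.808 mm
D − Pe = 104.808 − 34.2 = 70.608 mm
Gross irrigation = 70.608 / 0.90 = 78.453 mm
Volume = 78.453 mm × 206.8 ha × 10 = 162240.8 m³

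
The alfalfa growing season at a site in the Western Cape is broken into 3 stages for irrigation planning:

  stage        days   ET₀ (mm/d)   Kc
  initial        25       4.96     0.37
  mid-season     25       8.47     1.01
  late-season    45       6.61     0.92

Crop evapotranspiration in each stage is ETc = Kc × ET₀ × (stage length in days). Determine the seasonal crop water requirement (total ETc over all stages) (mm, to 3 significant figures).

533 mm

initial: 0.37 × 4.96 × 25 = 45.88 mm
mid-season: 1.01 × 8.47 × 25 = 213.87 mm
late-season: 0.92 × 6.61 × 45 = 273.65 mm
Seasonal total = 533.40 mm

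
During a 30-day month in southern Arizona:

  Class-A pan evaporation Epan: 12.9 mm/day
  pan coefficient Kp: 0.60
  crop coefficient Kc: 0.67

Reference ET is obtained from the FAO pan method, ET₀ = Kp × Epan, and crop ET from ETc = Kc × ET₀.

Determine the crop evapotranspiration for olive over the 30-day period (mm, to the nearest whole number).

ET₀ = 0.60 × 12.9 = 7.7400 mm/d
ETc = Kc × ET₀ = 0.67 × 7.7400 = 5.1858 mm/d
Over 30 days: 5.1858 × 30 = 155.574 mm

156 mm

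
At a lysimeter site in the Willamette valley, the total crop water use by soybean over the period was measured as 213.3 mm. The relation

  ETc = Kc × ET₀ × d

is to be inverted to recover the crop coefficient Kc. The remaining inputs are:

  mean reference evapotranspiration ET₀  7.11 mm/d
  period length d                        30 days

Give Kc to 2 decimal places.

1.00

ETc = Kc × ET₀ × d  ⇒  Kc = ETc / (ET₀ × d)
Kc = 213.3 / (7.11 × 30) = 213.3 / 213.30 = 1.0000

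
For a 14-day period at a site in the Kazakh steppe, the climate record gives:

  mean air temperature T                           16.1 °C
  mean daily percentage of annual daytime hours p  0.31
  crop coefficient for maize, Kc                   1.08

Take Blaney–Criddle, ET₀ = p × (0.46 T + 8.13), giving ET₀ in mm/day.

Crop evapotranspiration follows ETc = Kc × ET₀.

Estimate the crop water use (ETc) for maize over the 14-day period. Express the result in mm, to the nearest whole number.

ET₀ = 0.31 × (0.46 × 16.1 + 8.13) = 0.31 × 15.536 = 4.8162 mm/d
ETc = Kc × ET₀ = 1.08 × 4.8162 = 5.2015 mm/d
Over 14 days: 5.2015 × 14 = 72.821 mm

73 mm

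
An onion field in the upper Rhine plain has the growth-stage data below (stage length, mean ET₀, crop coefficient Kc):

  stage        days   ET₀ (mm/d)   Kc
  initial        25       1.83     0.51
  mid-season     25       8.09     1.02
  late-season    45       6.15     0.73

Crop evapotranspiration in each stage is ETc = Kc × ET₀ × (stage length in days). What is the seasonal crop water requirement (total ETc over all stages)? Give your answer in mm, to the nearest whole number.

initial: 0.51 × 1.83 × 25 = 23.33 mm
mid-season: 1.02 × 8.09 × 25 = 206.30 mm
late-season: 0.73 × 6.15 × 45 = 202.03 mm
Seasonal total = 431.66 mm

432 mm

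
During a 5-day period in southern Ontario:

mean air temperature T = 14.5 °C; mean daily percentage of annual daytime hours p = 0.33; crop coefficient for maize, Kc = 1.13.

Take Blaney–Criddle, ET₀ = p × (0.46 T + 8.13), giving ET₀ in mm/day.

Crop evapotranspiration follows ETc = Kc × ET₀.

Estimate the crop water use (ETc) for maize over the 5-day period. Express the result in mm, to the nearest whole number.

28 mm

ET₀ = 0.33 × (0.46 × 14.5 + 8.13) = 0.33 × 14.800 = 4.8840 mm/d
ETc = Kc × ET₀ = 1.13 × 4.8840 = 5.5189 mm/d
Over 5 days: 5.5189 × 5 = 27.595 mm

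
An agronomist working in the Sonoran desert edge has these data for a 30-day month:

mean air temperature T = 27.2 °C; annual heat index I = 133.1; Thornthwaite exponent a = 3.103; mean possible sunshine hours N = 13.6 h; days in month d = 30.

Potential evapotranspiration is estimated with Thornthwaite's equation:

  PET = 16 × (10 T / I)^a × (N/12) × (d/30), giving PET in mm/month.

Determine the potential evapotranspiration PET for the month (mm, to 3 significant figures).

10T/I = 10 × 27.2 / 133.1 = 2.0436
(10T/I)^a = 2.0436^3.103 = 9.1867
Uncorrected PET = 16 × 9.1867 = 146.987 mm
Correction = (N/12)(d/30) = (13.6/12)(30/30) = 1.1333
PET = 146.987 × 1.1333 = 166.580 mm/month

167 mm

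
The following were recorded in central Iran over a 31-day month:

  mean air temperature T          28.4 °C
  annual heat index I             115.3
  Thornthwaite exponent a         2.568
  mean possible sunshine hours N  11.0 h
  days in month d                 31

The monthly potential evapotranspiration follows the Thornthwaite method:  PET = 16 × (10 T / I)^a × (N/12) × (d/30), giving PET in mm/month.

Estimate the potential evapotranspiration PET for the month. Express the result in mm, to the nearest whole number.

153 mm

10T/I = 10 × 28.4 / 115.3 = 2.4631
(10T/I)^a = 2.4631^2.568 = 10.1234
Uncorrected PET = 16 × 10.1234 = 161.974 mm
Correction = (N/12)(d/30) = (11.0/12)(31/30) = 0.9472
PET = 161.974 × 0.9472 = 153.422 mm/month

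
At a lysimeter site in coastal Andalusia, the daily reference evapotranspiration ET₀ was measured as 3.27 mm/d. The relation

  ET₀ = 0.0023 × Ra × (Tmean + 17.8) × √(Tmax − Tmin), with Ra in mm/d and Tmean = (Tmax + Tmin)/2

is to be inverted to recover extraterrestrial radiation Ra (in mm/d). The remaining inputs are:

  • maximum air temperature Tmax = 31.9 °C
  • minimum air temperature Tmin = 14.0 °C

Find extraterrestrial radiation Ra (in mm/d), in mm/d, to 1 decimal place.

8.2 mm/d

Tmean = 22.95 °C; √ΔT = 4.2308
Ra = ET₀ / [0.0023 × (Tmean+17.8) × √ΔT] = 3.27 / (0.0023 × 40.75 × 4.2308) = 8.247 mm/d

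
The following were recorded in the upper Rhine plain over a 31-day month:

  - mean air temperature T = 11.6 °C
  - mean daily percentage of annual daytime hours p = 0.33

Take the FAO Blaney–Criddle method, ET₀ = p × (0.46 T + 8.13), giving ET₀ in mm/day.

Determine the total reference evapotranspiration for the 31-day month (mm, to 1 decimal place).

ET₀ = 0.33 × (0.46 × 11.6 + 8.13) = 0.33 × 13.466 = 4.4438 mm/d
Monthly total = 4.4438 × 31 = 137.758 mm

137.8 mm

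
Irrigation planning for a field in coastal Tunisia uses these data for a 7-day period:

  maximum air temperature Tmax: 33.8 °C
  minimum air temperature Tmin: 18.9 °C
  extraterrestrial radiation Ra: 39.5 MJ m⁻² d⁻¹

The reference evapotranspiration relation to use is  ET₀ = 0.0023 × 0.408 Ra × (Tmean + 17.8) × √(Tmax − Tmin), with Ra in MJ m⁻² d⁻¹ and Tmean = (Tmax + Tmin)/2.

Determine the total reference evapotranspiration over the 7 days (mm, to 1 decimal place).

44.2 mm

Tmean = (33.8 + 18.9)/2 = 26.35 °C
0.408 Ra = 0.408 × 39.5 = 16.1160 mm/d equivalent
ET₀ = 0.0023 × 16.1160 × (26.35 + 17.8) × √14.9 = 0.0023 × 16.1160 × 44.15 × 3.8601 = 6.3171 mm/d
Over 7 days: 6.3171 × 7 = 44.220 mm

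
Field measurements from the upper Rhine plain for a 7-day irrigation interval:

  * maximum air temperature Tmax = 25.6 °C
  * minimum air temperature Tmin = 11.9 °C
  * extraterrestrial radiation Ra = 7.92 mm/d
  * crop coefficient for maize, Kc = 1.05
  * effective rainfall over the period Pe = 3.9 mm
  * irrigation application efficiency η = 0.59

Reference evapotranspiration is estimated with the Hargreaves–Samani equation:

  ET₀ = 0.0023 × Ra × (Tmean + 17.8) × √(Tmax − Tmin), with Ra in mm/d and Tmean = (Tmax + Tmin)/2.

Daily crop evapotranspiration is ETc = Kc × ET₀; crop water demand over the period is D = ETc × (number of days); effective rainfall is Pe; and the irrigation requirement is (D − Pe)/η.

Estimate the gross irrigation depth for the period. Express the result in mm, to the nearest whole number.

24 mm

Tmean = (25.6 + 11.9)/2 = 18.75 °C
ET₀ = 0.0023 × 7.92 × (18.75 + 17.8) × √13.7 = 0.0023 × 7.92 × 36.55 × 3.7014 = 2.4644 mm/d
ETc = Kc × ET₀ = 1.05 × 2.4644 = 2.5876 mm/d
Crop demand D = ETc × 7 d = 2.5876 × 7 = 18.113 mm
D − Pe = 18.113 − 3.9 = 14.213 mm
Gross irrigation = 14.213 / 0.59 = 24.090 mm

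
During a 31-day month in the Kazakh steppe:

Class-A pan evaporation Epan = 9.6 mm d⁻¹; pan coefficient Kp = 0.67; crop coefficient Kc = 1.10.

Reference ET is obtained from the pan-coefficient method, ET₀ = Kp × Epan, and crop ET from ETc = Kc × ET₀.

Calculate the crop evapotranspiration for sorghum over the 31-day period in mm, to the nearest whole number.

ET₀ = 0.67 × 9.6 = 6.4320 mm/d
ETc = Kc × ET₀ = 1.10 × 6.4320 = 7.0752 mm/d
Over 31 days: 7.0752 × 31 = 219.331 mm

219 mm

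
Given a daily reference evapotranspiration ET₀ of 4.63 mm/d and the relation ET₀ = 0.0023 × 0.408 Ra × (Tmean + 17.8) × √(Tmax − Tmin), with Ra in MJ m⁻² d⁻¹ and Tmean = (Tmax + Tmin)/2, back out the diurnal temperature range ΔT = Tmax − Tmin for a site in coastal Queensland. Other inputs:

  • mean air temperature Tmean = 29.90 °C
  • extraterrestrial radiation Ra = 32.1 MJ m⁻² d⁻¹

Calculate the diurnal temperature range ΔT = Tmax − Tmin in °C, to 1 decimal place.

√ΔT = ET₀ / [0.0023 × 0.408 × Ra × (Tmean+17.8)] = 4.63 / (0.0023 × 13.0968 × 47.70) = 3.2223
ΔT = 3.2223² = 10.383 °C

10.4 °C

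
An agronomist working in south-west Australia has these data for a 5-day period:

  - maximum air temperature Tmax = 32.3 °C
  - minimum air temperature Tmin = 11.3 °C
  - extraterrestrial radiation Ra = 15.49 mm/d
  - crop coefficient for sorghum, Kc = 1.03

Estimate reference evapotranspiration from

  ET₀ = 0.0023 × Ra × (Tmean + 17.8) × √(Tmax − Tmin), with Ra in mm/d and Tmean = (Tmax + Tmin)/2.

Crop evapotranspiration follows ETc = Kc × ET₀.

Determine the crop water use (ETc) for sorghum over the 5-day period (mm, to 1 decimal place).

33.3 mm

Tmean = (32.3 + 11.3)/2 = 21.80 °C
ET₀ = 0.0023 × 15.49 × (21.80 + 17.8) × √21.0 = 0.0023 × 15.49 × 39.60 × 4.5826 = 6.4653 mm/d
ETc = Kc × ET₀ = 1.03 × 6.4653 = 6.6593 mm/d
Over 5 days: 6.6593 × 5 = 33.297 mm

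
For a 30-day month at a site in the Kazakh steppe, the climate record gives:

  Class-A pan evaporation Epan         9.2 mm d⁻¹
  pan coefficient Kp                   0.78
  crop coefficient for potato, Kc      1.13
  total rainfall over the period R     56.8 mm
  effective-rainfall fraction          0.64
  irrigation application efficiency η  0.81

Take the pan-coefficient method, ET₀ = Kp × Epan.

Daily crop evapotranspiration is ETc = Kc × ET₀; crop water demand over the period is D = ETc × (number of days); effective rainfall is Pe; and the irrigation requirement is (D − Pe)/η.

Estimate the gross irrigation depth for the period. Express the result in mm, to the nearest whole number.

255 mm

ET₀ = 0.78 × 9.2 = 7.1760 mm/d
ETc = Kc × ET₀ = 1.13 × 7.1760 = 8.1089 mm/d
Crop demand D = ETc × 30 d = 8.1089 × 30 = 243.267 mm
Pe = 0.64 × 56.8 = 36.352 mm
D − Pe = 243.267 − 36.352 = 206.915 mm
Gross irrigation = 206.915 / 0.81 = 255.451 mm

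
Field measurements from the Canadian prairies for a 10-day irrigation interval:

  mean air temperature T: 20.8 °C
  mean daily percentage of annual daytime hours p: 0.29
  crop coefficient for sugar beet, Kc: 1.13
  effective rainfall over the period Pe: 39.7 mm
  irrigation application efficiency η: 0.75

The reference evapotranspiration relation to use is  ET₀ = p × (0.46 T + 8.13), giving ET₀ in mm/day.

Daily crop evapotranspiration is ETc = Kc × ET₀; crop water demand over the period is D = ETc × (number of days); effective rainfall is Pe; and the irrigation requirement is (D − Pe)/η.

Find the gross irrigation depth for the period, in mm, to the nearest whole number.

ET₀ = 0.29 × (0.46 × 20.8 + 8.13) = 0.29 × 17.698 = 5.1324 mm/d
ETc = Kc × ET₀ = 1.13 × 5.1324 = 5.7996 mm/d
Crop demand D = ETc × 10 d = 5.7996 × 10 = 57.996 mm
D − Pe = 57.996 − 39.7 = 18.296 mm
Gross irrigation = 18.296 / 0.75 = 24.395 mm

24 mm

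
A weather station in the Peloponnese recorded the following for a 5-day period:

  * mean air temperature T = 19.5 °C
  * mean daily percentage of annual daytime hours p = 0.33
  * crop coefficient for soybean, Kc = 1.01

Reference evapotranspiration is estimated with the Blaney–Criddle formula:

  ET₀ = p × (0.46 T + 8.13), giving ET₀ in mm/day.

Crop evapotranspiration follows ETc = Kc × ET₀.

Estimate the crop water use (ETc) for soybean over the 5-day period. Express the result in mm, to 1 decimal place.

ET₀ = 0.33 × (0.46 × 19.5 + 8.13) = 0.33 × 17.100 = 5.6430 mm/d
ETc = Kc × ET₀ = 1.01 × 5.6430 = 5.6994 mm/d
Over 5 days: 5.6994 × 5 = 28.497 mm

28.5 mm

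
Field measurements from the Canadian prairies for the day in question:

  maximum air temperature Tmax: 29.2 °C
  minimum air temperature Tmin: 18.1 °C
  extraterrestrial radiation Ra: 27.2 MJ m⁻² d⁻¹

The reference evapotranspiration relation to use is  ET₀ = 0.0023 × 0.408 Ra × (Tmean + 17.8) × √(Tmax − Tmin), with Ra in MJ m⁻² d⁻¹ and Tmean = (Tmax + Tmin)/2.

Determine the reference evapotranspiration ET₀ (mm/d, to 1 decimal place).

3.5 mm/d

Tmean = (29.2 + 18.1)/2 = 23.65 °C
0.408 Ra = 0.408 × 27.2 = 11.0976 mm/d equivalent
ET₀ = 0.0023 × 11.0976 × (23.65 + 17.8) × √11.1 = 0.0023 × 11.0976 × 41.45 × 3.3317 = 3.5249 mm/d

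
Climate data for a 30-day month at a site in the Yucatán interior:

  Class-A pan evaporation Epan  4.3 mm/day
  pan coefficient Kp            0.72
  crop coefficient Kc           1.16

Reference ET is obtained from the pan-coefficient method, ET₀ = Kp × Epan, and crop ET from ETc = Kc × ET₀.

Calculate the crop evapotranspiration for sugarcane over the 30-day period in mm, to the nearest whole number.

ET₀ = 0.72 × 4.3 = 3.0960 mm/d
ETc = Kc × ET₀ = 1.16 × 3.0960 = 3.5914 mm/d
Over 30 days: 3.5914 × 30 = 107.742 mm

108 mm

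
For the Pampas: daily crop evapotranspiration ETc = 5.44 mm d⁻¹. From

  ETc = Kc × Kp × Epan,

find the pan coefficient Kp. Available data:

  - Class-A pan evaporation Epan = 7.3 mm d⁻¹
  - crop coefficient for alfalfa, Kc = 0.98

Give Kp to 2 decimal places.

0.76

ETc = Kc × Kp × Epan  ⇒  Kp = ETc / (Kc × Epan)
Kp = 5.44 / (0.98 × 7.3) = 5.44 / 7.154 = 0.7604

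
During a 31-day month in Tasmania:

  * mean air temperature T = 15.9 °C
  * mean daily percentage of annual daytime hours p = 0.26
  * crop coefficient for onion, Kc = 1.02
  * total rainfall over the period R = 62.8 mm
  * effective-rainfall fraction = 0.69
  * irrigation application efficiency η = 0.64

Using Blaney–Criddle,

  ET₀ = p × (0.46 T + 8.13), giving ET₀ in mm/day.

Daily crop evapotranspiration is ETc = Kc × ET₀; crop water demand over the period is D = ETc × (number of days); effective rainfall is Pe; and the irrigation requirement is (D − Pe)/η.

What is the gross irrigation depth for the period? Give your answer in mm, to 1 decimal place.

ET₀ = 0.26 × (0.46 × 15.9 + 8.13) = 0.26 × 15.444 = 4.0154 mm/d
ETc = Kc × ET₀ = 1.02 × 4.0154 = 4.0957 mm/d
Crop demand D = ETc × 31 d = 4.0957 × 31 = 126.967 mm
Pe = 0.69 × 62.8 = 43.332 mm
D − Pe = 126.967 − 43.332 = 83.635 mm
Gross irrigation = 83.635 / 0.64 = 130.680 mm

130.7 mm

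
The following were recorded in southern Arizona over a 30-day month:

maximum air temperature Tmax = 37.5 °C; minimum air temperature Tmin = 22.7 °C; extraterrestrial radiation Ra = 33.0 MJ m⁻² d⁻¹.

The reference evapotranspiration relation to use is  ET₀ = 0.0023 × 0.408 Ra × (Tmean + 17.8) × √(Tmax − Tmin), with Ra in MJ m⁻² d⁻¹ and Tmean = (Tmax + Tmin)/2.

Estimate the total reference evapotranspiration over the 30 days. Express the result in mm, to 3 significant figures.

Tmean = (37.5 + 22.7)/2 = 30.10 °C
0.408 Ra = 0.408 × 33.0 = 13.4640 mm/d equivalent
ET₀ = 0.0023 × 13.4640 × (30.10 + 17.8) × √14.8 = 0.0023 × 13.4640 × 47.90 × 3.8471 = 5.7065 mm/d
Over 30 days: 5.7065 × 30 = 171.195 mm

171 mm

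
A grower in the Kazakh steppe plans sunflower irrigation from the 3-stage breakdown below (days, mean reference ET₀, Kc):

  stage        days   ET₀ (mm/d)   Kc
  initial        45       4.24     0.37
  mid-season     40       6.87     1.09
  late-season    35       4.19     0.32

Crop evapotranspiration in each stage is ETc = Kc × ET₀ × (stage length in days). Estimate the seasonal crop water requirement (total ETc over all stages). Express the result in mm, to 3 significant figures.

417 mm

initial: 0.37 × 4.24 × 45 = 70.60 mm
mid-season: 1.09 × 6.87 × 40 = 299.53 mm
late-season: 0.32 × 4.19 × 35 = 46.93 mm
Seasonal total = 417.06 mm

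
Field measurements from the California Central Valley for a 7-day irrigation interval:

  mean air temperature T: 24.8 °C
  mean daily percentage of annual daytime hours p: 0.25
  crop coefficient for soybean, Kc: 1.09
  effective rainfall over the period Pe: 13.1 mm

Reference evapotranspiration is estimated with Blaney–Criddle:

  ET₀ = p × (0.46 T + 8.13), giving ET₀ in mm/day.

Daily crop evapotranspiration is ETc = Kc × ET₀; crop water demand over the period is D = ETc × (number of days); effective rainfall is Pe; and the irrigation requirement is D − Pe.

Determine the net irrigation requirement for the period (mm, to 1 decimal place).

24.2 mm

ET₀ = 0.25 × (0.46 × 24.8 + 8.13) = 0.25 × 19.538 = 4.8845 mm/d
ETc = Kc × ET₀ = 1.09 × 4.8845 = 5.3241 mm/d
Crop demand D = ETc × 7 d = 5.3241 × 7 = 37.269 mm
D − Pe = 37.269 − 13.1 = 24.169 mm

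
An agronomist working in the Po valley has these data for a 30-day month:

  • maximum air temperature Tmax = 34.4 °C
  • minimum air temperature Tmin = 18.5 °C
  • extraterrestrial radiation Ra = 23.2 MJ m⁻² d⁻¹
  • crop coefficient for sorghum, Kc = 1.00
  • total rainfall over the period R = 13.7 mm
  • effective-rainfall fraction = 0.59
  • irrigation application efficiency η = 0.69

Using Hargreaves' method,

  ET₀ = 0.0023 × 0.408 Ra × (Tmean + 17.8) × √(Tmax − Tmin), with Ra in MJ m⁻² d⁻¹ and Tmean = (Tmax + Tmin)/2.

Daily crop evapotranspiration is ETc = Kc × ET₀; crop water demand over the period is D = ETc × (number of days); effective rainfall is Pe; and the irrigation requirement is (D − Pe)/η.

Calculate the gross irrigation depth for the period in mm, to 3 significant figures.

155 mm

Tmean = (34.4 + 18.5)/2 = 26.45 °C
0.408 Ra = 0.408 × 23.2 = 9.4656 mm/d equivalent
ET₀ = 0.0023 × 9.4656 × (26.45 + 17.8) × √15.9 = 0.0023 × 9.4656 × 44.25 × 3.9875 = 3.8414 mm/d
ETc = Kc × ET₀ = 1.00 × 3.8414 = 3.8414 mm/d
Crop demand D = ETc × 30 d = 3.8414 × 30 = 115.242 mm
Pe = 0.59 × 13.7 = 8.083 mm
D − Pe = 115.242 − 8.083 = 107.159 mm
Gross irrigation = 107.159 / 0.69 = 155.303 mm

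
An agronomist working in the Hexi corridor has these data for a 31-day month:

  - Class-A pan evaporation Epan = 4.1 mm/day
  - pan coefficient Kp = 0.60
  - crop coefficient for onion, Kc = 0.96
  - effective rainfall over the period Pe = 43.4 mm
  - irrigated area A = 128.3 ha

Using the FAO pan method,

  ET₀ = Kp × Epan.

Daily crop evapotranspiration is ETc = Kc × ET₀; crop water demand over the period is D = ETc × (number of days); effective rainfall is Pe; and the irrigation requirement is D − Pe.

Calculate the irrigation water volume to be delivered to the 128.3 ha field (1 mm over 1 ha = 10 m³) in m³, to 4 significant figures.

ET₀ = 0.60 × 4.1 = 2.4600 mm/d
ETc = Kc × ET₀ = 0.96 × 2.4600 = 2.3616 mm/d
Crop demand D = ETc × 31 d = 2.3616 × 31 = 73.210 mm
D − Pe = 73.210 − 43.4 = 29.810 mm
Volume = 29.810 mm × 128.3 ha × 10 = 38246.2 m³

38250 m³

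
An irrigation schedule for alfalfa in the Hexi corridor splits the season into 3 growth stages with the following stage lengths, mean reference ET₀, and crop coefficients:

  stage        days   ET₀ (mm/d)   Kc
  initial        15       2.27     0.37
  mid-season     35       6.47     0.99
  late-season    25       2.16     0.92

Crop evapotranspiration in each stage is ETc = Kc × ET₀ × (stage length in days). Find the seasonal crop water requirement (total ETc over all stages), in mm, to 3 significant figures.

initial: 0.37 × 2.27 × 15 = 12.60 mm
mid-season: 0.99 × 6.47 × 35 = 224.19 mm
late-season: 0.92 × 2.16 × 25 = 49.68 mm
Seasonal total = 286.47 mm

286 mm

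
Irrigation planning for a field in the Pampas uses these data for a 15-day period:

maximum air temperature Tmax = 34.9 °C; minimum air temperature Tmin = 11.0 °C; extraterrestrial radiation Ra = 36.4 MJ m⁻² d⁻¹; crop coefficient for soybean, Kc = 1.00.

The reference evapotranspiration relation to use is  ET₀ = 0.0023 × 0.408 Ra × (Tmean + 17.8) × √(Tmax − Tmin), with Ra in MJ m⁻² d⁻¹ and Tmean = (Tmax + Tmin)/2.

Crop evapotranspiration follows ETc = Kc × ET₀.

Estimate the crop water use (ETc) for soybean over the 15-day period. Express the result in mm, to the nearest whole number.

102 mm

Tmean = (34.9 + 11.0)/2 = 22.95 °C
0.408 Ra = 0.408 × 36.4 = 14.8512 mm/d equivalent
ET₀ = 0.0023 × 14.8512 × (22.95 + 17.8) × √23.9 = 0.0023 × 14.8512 × 40.75 × 4.8888 = 6.8049 mm/d
ETc = Kc × ET₀ = 1.00 × 6.8049 = 6.8049 mm/d
Over 15 days: 6.8049 × 15 = 102.074 mm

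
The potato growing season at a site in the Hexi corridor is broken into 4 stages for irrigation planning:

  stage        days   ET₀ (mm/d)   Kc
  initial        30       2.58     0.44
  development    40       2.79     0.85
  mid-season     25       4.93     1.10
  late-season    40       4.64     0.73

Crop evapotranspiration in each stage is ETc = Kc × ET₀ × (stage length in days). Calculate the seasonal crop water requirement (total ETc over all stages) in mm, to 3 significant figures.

initial: 0.44 × 2.58 × 30 = 34.06 mm
development: 0.85 × 2.79 × 40 = 94.86 mm
mid-season: 1.10 × 4.93 × 25 = 135.58 mm
late-season: 0.73 × 4.64 × 40 = 135.49 mm
Seasonal total = 399.99 mm

400 mm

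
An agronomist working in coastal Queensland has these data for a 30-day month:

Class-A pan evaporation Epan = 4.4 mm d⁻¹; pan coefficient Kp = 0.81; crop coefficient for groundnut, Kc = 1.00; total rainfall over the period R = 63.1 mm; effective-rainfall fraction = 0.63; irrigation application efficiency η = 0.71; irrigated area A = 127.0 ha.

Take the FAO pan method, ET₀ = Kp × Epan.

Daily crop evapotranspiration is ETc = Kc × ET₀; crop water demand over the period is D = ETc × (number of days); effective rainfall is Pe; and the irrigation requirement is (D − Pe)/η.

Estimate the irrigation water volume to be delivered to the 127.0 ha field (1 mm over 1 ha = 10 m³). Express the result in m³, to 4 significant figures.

120100 m³

ET₀ = 0.81 × 4.4 = 3.5640 mm/d
ETc = Kc × ET₀ = 1.00 × 3.5640 = 3.5640 mm/d
Crop demand D = ETc × 30 d = 3.5640 × 30 = 106.920 mm
Pe = 0.63 × 63.1 = 39.753 mm
D − Pe = 106.920 − 39.753 = 67.167 mm
Gross irrigation = 67.167 / 0.71 = 94.601 mm
Volume = 94.601 mm × 127.0 ha × 10 = 120143.3 m³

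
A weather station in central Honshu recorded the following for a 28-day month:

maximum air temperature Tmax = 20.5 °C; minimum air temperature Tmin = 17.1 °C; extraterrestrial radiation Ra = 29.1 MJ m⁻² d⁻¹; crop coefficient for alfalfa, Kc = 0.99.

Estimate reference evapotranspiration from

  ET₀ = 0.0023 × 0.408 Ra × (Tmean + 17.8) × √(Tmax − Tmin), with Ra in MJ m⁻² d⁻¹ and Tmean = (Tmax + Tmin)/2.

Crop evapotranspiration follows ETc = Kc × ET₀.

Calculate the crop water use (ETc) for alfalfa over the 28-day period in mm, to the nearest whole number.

Tmean = (20.5 + 17.1)/2 = 18.80 °C
0.408 Ra = 0.408 × 29.1 = 11.8728 mm/d equivalent
ET₀ = 0.0023 × 11.8728 × (18.80 + 17.8) × √3.4 = 0.0023 × 11.8728 × 36.60 × 1.8439 = 1.8429 mm/d
ETc = Kc × ET₀ = 0.99 × 1.8429 = 1.8245 mm/d
Over 28 days: 1.8245 × 28 = 51.086 mm

51 mm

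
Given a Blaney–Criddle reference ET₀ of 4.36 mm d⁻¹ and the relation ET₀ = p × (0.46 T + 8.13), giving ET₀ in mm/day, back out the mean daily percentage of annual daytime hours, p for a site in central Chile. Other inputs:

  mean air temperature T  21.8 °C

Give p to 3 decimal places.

p = ET₀ / (0.46 T + 8.13) = 4.36 / (0.46 × 21.8 + 8.13) = 4.36 / 18.158 = 0.2401

0.240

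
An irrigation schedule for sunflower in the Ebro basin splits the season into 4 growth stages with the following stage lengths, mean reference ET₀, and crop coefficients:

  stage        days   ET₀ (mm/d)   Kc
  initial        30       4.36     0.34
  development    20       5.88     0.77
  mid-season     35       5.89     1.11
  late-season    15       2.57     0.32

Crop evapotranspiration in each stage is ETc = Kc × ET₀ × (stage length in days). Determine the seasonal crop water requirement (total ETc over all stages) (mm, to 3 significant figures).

376 mm

initial: 0.34 × 4.36 × 30 = 44.47 mm
development: 0.77 × 5.88 × 20 = 90.55 mm
mid-season: 1.11 × 5.89 × 35 = 228.83 mm
late-season: 0.32 × 2.57 × 15 = 12.34 mm
Seasonal total = 376.19 mm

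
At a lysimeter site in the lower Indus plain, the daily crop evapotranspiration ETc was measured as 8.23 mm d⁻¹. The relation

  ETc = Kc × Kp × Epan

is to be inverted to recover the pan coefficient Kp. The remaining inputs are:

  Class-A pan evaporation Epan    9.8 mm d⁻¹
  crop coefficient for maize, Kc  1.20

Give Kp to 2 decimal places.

0.70

ETc = Kc × Kp × Epan  ⇒  Kp = ETc / (Kc × Epan)
Kp = 8.23 / (1.20 × 9.8) = 8.23 / 11.760 = 0.6998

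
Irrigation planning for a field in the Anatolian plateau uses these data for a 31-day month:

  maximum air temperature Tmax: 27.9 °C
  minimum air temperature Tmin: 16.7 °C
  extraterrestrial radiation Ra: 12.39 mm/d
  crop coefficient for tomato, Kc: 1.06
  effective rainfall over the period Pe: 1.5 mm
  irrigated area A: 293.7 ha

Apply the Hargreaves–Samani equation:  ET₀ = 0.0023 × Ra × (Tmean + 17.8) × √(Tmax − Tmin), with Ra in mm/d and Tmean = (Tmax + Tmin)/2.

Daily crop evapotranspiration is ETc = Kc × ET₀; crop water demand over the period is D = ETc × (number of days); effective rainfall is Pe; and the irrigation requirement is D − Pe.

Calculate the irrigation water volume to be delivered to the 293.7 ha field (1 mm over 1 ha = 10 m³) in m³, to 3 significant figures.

Tmean = (27.9 + 16.7)/2 = 22.30 °C
ET₀ = 0.0023 × 12.39 × (22.30 + 17.8) × √11.2 = 0.0023 × 12.39 × 40.10 × 3.3466 = 3.8243 mm/d
ETc = Kc × ET₀ = 1.06 × 3.8243 = 4.0538 mm/d
Crop demand D = ETc × 31 d = 4.0538 × 31 = 125.668 mm
D − Pe = 125.668 − 1.5 = 124.168 mm
Volume = 124.168 mm × 293.7 ha × 10 = 364681.4 m³

365000 m³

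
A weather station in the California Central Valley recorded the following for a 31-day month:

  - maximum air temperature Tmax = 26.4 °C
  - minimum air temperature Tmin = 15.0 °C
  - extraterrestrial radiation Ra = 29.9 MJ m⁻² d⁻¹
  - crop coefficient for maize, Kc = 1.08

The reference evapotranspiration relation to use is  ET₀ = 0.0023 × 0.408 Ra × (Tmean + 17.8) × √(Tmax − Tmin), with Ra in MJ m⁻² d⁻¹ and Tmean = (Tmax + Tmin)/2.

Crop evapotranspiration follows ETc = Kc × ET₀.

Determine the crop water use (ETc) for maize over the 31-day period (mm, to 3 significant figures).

122 mm

Tmean = (26.4 + 15.0)/2 = 20.70 °C
0.408 Ra = 0.408 × 29.9 = 12.1992 mm/d equivalent
ET₀ = 0.0023 × 12.1992 × (20.70 + 17.8) × √11.4 = 0.0023 × 12.1992 × 38.50 × 3.3764 = 3.6473 mm/d
ETc = Kc × ET₀ = 1.08 × 3.6473 = 3.9391 mm/d
Over 31 days: 3.9391 × 31 = 122.112 mm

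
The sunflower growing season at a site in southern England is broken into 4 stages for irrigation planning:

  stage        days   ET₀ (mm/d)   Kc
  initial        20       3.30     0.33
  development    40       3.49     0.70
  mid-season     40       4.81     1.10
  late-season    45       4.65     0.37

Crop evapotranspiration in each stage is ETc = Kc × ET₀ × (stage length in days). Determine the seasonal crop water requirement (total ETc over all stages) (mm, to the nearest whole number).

409 mm

initial: 0.33 × 3.30 × 20 = 21.78 mm
development: 0.70 × 3.49 × 40 = 97.72 mm
mid-season: 1.10 × 4.81 × 40 = 211.64 mm
late-season: 0.37 × 4.65 × 45 = 77.42 mm
Seasonal total = 408.56 mm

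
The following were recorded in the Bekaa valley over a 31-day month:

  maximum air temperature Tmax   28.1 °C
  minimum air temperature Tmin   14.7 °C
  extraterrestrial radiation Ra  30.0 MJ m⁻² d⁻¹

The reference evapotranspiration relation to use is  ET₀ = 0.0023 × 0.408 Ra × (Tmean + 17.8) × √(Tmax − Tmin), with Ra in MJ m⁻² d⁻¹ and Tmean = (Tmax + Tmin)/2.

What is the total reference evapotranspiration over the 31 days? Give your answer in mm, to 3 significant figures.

Tmean = (28.1 + 14.7)/2 = 21.40 °C
0.408 Ra = 0.408 × 30.0 = 12.2400 mm/d equivalent
ET₀ = 0.0023 × 12.2400 × (21.40 + 17.8) × √13.4 = 0.0023 × 12.2400 × 39.20 × 3.6606 = 4.0397 mm/d
Over 31 days: 4.0397 × 31 = 125.231 mm

125 mm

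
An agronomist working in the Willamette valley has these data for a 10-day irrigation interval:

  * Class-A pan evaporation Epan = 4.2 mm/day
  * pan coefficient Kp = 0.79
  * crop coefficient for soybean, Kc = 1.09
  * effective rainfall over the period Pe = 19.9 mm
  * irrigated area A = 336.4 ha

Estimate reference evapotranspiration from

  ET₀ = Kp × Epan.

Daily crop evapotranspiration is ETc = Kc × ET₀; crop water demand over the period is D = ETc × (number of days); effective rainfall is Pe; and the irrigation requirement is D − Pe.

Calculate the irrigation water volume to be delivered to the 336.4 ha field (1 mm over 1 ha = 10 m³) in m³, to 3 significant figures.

ET₀ = 0.79 × 4.2 = 3.3180 mm/d
ETc = Kc × ET₀ = 1.09 × 3.3180 = 3.6166 mm/d
Crop demand D = ETc × 10 d = 3.6166 × 10 = 36.166 mm
D − Pe = 36.166 − 19.9 = 16.266 mm
Volume = 16.266 mm × 336.4 ha × 10 = 54718.8 m³

54700 m³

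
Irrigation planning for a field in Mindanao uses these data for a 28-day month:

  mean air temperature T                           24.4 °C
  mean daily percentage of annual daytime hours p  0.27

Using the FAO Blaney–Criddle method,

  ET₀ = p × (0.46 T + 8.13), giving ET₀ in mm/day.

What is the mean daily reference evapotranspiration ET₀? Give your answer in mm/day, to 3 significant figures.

5.23 mm/day

ET₀ = 0.27 × (0.46 × 24.4 + 8.13) = 0.27 × 19.354 = 5.2256 mm/d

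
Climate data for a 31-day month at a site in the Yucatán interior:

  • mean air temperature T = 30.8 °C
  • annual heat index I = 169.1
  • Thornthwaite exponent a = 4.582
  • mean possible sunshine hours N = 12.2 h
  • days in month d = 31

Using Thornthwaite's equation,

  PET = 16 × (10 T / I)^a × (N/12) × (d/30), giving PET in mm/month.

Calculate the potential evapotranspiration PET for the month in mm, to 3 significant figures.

262 mm

10T/I = 10 × 30.8 / 169.1 = 1.8214
(10T/I)^a = 1.8214^4.582 = 15.6019
Uncorrected PET = 16 × 15.6019 = 249.630 mm
Correction = (N/12)(d/30) = (12.2/12)(31/30) = 1.0506
PET = 249.630 × 1.0506 = 262.261 mm/month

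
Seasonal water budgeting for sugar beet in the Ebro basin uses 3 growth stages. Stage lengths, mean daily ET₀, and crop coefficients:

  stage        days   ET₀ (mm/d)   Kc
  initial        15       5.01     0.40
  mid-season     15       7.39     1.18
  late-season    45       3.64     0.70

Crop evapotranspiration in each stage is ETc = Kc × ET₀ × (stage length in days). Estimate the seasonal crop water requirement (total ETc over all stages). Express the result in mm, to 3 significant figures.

276 mm

initial: 0.40 × 5.01 × 15 = 30.06 mm
mid-season: 1.18 × 7.39 × 15 = 130.80 mm
late-season: 0.70 × 3.64 × 45 = 114.66 mm
Seasonal total = 275.52 mm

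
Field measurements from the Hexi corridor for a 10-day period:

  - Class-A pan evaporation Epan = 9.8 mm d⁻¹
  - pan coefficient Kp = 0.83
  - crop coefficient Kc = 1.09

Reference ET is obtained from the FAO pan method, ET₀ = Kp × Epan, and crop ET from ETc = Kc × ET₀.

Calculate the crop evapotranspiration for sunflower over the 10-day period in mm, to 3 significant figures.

ET₀ = 0.83 × 9.8 = 8.1340 mm/d
ETc = Kc × ET₀ = 1.09 × 8.1340 = 8.8661 mm/d
Over 10 days: 8.8661 × 10 = 88.661 mm

88.7 mm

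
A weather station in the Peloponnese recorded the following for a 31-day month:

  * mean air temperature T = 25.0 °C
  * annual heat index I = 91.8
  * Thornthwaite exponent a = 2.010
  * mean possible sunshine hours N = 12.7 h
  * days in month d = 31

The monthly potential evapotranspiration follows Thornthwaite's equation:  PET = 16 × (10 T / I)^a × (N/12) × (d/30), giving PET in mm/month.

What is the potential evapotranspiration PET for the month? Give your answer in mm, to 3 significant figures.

131 mm

10T/I = 10 × 25.0 / 91.8 = 2.7233
(10T/I)^a = 2.7233^2.010 = 7.4910
Uncorrected PET = 16 × 7.4910 = 119.856 mm
Correction = (N/12)(d/30) = (12.7/12)(31/30) = 1.0936
PET = 119.856 × 1.0936 = 131.075 mm/month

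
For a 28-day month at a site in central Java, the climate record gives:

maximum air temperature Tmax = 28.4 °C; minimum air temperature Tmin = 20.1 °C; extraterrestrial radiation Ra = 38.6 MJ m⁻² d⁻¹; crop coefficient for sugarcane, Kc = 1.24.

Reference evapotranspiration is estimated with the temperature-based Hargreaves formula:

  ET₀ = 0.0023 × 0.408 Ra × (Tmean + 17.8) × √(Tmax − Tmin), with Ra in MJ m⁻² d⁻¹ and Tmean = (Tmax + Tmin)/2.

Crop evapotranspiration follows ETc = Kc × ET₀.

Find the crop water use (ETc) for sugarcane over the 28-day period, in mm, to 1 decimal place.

152.4 mm

Tmean = (28.4 + 20.1)/2 = 24.25 °C
0.408 Ra = 0.408 × 38.6 = 15.7488 mm/d equivalent
ET₀ = 0.0023 × 15.7488 × (24.25 + 17.8) × √8.3 = 0.0023 × 15.7488 × 42.05 × 2.8810 = 4.3882 mm/d
ETc = Kc × ET₀ = 1.24 × 4.3882 = 5.4414 mm/d
Over 28 days: 5.4414 × 28 = 152.359 mm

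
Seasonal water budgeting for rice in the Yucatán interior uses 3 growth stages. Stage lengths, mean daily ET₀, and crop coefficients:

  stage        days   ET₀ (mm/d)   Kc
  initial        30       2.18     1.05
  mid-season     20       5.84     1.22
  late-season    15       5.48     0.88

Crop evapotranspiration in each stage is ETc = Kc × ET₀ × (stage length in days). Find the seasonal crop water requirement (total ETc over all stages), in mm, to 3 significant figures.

initial: 1.05 × 2.18 × 30 = 68.67 mm
mid-season: 1.22 × 5.84 × 20 = 142.50 mm
late-season: 0.88 × 5.48 × 15 = 72.34 mm
Seasonal total = 283.51 mm

284 mm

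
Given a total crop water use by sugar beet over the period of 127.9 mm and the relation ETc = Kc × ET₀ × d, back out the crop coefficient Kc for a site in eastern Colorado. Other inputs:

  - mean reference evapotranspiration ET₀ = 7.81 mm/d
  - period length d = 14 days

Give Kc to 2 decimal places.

ETc = Kc × ET₀ × d  ⇒  Kc = ETc / (ET₀ × d)
Kc = 127.9 / (7.81 × 14) = 127.9 / 109.34 = 1.1697

1.17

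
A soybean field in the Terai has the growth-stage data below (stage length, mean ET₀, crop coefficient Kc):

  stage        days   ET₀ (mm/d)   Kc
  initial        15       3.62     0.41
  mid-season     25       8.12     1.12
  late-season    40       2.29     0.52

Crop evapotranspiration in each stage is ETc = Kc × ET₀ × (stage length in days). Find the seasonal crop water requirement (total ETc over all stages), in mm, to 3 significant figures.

297 mm

initial: 0.41 × 3.62 × 15 = 22.26 mm
mid-season: 1.12 × 8.12 × 25 = 227.36 mm
late-season: 0.52 × 2.29 × 40 = 47.63 mm
Seasonal total = 297.25 mm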